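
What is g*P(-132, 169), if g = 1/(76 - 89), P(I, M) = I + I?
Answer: 264/13 ≈ 20.308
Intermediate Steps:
P(I, M) = 2*I
g = -1/13 (g = 1/(-13) = -1/13 ≈ -0.076923)
g*P(-132, 169) = -2*(-132)/13 = -1/13*(-264) = 264/13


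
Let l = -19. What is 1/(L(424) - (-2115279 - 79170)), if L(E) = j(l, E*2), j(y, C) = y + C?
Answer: 1/2195278 ≈ 4.5552e-7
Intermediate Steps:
j(y, C) = C + y
L(E) = -19 + 2*E (L(E) = E*2 - 19 = 2*E - 19 = -19 + 2*E)
1/(L(424) - (-2115279 - 79170)) = 1/((-19 + 2*424) - (-2115279 - 79170)) = 1/((-19 + 848) - 1*(-2194449)) = 1/(829 + 2194449) = 1/2195278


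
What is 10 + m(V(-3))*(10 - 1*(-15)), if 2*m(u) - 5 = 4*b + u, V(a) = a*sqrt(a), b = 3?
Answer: 445/2 - 75*I*sqrt(3)/2 ≈ 222.5 - 64.952*I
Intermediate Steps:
V(a) = a**(3/2)
m(u) = 17/2 + u/2 (m(u) = 5/2 + (4*3 + u)/2 = 5/2 + (12 + u)/2 = 5/2 + (6 + u/2) = 17/2 + u/2)
10 + m(V(-3))*(10 - 1*(-15)) = 10 + (17/2 + (-3)**(3/2)/2)*(10 - 1*(-15)) = 10 + (17/2 + (-3*I*sqrt(3))/2)*(10 + 15) = 10 + (17/2 - 3*I*sqrt(3)/2)*25 = 10 + (425/2 - 75*I*sqrt(3)/2) = 445/2 - 75*I*sqrt(3)/2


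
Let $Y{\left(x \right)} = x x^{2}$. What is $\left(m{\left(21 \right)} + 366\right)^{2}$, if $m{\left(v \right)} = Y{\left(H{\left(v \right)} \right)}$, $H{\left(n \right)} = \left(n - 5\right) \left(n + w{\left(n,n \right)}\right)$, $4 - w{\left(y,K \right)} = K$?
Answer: $68911500100$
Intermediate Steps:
$w{\left(y,K \right)} = 4 - K$
$H{\left(n \right)} = -20 + 4 n$ ($H{\left(n \right)} = \left(n - 5\right) \left(n - \left(-4 + n\right)\right) = \left(-5 + n\right) 4 = -20 + 4 n$)
$Y{\left(x \right)} = x^{3}$
$m{\left(v \right)} = \left(-20 + 4 v\right)^{3}$
$\left(m{\left(21 \right)} + 366\right)^{2} = \left(\left(-20 + 4 \cdot 21\right)^{3} + 366\right)^{2} = \left(\left(-20 + 84\right)^{3} + 366\right)^{2} = \left(64^{3} + 366\right)^{2} = \left(262144 + 366\right)^{2} = 262510^{2} = 68911500100$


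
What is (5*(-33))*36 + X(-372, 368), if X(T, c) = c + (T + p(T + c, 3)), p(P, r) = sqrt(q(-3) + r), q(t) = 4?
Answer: -5944 + sqrt(7) ≈ -5941.4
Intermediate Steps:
p(P, r) = sqrt(4 + r)
X(T, c) = T + c + sqrt(7) (X(T, c) = c + (T + sqrt(4 + 3)) = c + (T + sqrt(7)) = T + c + sqrt(7))
(5*(-33))*36 + X(-372, 368) = (5*(-33))*36 + (-372 + 368 + sqrt(7)) = -165*36 + (-4 + sqrt(7)) = -5940 + (-4 + sqrt(7)) = -5944 + sqrt(7)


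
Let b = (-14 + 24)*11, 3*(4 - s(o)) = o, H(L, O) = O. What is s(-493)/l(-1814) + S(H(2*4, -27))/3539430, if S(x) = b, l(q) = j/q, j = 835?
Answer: -21615769097/59108481 ≈ -365.70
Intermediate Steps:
l(q) = 835/q
s(o) = 4 - o/3
b = 110 (b = 10*11 = 110)
S(x) = 110
s(-493)/l(-1814) + S(H(2*4, -27))/3539430 = (4 - ⅓*(-493))/((835/(-1814))) + 110/3539430 = (4 + 493/3)/((835*(-1/1814))) + 110*(1/3539430) = 505/(3*(-835/1814)) + 11/353943 = (505/3)*(-1814/835) + 11/353943 = -183214/501 + 11/353943 = -21615769097/59108481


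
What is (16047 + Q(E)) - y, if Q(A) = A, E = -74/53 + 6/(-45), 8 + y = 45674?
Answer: -23548321/795 ≈ -29621.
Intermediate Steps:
y = 45666 (y = -8 + 45674 = 45666)
E = -1216/795 (E = -74*1/53 + 6*(-1/45) = -74/53 - 2/15 = -1216/795 ≈ -1.5296)
(16047 + Q(E)) - y = (16047 - 1216/795) - 1*45666 = 12756149/795 - 45666 = -23548321/795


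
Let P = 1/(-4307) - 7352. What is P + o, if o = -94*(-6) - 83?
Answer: -29593398/4307 ≈ -6871.0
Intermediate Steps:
P = -31665065/4307 (P = -1/4307 - 7352 = -31665065/4307 ≈ -7352.0)
o = 481 (o = 564 - 83 = 481)
P + o = -31665065/4307 + 481 = -29593398/4307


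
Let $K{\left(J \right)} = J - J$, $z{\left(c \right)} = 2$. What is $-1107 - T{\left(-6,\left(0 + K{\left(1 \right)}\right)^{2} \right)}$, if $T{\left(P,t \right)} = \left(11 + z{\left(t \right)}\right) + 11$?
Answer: $-1131$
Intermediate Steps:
$K{\left(J \right)} = 0$
$T{\left(P,t \right)} = 24$ ($T{\left(P,t \right)} = \left(11 + 2\right) + 11 = 13 + 11 = 24$)
$-1107 - T{\left(-6,\left(0 + K{\left(1 \right)}\right)^{2} \right)} = -1107 - 24 = -1131$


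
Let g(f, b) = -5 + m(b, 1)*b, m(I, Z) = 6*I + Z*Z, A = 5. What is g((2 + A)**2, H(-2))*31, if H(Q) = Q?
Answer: 527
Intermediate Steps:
m(I, Z) = Z**2 + 6*I (m(I, Z) = 6*I + Z**2 = Z**2 + 6*I)
g(f, b) = -5 + b*(1 + 6*b) (g(f, b) = -5 + (1**2 + 6*b)*b = -5 + (1 + 6*b)*b = -5 + b*(1 + 6*b))
g((2 + A)**2, H(-2))*31 = (-5 - 2*(1 + 6*(-2)))*31 = (-5 - 2*(1 - 12))*31 = (-5 - 2*(-11))*31 = (-5 + 22)*31 = 17*31 = 527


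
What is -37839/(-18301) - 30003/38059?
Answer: 891029598/696517759 ≈ 1.2793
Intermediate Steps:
-37839/(-18301) - 30003/38059 = -37839*(-1/18301) - 30003*1/38059 = 37839/18301 - 30003/38059 = 891029598/696517759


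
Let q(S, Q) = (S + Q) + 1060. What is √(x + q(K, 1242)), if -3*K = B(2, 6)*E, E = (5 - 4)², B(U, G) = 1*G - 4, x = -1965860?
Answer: 2*I*√4418007/3 ≈ 1401.3*I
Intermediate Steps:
B(U, G) = -4 + G (B(U, G) = G - 4 = -4 + G)
E = 1 (E = 1² = 1)
K = -⅔ (K = -(-4 + 6)/3 = -2/3 = -⅓*2 = -⅔ ≈ -0.66667)
q(S, Q) = 1060 + Q + S (q(S, Q) = (Q + S) + 1060 = 1060 + Q + S)
√(x + q(K, 1242)) = √(-1965860 + (1060 + 1242 - ⅔)) = √(-1965860 + 6904/3) = √(-5890676/3) = 2*I*√4418007/3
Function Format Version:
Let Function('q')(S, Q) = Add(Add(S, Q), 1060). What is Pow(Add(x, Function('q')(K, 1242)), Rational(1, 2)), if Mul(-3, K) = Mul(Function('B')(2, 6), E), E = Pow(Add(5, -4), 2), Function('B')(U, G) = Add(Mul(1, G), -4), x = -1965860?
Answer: Mul(Rational(2, 3), I, Pow(4418007, Rational(1, 2))) ≈ Mul(1401.3, I)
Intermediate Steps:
Function('B')(U, G) = Add(-4, G) (Function('B')(U, G) = Add(G, -4) = Add(-4, G))
E = 1 (E = Pow(1, 2) = 1)
K = Rational(-2, 3) (K = Mul(Rational(-1, 3), Mul(Add(-4, 6), 1)) = Mul(Rational(-1, 3), Mul(2, 1)) = Mul(Rational(-1, 3), 2) = Rational(-2, 3) ≈ -0.66667)
Function('q')(S, Q) = Add(1060, Q, S) (Function('q')(S, Q) = Add(Add(Q, S), 1060) = Add(1060, Q, S))
Pow(Add(x, Function('q')(K, 1242)), Rational(1, 2)) = Pow(Add(-1965860, Add(1060, 1242, Rational(-2, 3))), Rational(1, 2)) = Pow(Add(-1965860, Rational(6904, 3)), Rational(1, 2)) = Pow(Rational(-5890676, 3), Rational(1, 2)) = Mul(Rational(2, 3), I, Pow(4418007, Rational(1, 2)))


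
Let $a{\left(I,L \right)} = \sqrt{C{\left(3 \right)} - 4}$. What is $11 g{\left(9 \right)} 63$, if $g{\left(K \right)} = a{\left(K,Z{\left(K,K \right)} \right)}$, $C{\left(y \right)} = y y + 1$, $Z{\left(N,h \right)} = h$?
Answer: $693 \sqrt{6} \approx 1697.5$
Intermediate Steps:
$C{\left(y \right)} = 1 + y^{2}$ ($C{\left(y \right)} = y^{2} + 1 = 1 + y^{2}$)
$a{\left(I,L \right)} = \sqrt{6}$ ($a{\left(I,L \right)} = \sqrt{\left(1 + 3^{2}\right) - 4} = \sqrt{\left(1 + 9\right) - 4} = \sqrt{10 - 4} = \sqrt{6}$)
$g{\left(K \right)} = \sqrt{6}$
$11 g{\left(9 \right)} 63 = 11 \sqrt{6} \cdot 63 = 693 \sqrt{6}$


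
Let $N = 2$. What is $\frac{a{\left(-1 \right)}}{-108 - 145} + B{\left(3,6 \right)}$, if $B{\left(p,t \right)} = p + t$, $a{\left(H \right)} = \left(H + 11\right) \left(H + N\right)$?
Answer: $\frac{2267}{253} \approx 8.9605$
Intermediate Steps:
$a{\left(H \right)} = \left(2 + H\right) \left(11 + H\right)$ ($a{\left(H \right)} = \left(H + 11\right) \left(H + 2\right) = \left(11 + H\right) \left(2 + H\right) = \left(2 + H\right) \left(11 + H\right)$)
$\frac{a{\left(-1 \right)}}{-108 - 145} + B{\left(3,6 \right)} = \frac{22 + \left(-1\right)^{2} + 13 \left(-1\right)}{-108 - 145} + \left(3 + 6\right) = \frac{22 + 1 - 13}{-253} + 9 = \left(- \frac{1}{253}\right) 10 + 9 = - \frac{10}{253} + 9 = \frac{2267}{253}$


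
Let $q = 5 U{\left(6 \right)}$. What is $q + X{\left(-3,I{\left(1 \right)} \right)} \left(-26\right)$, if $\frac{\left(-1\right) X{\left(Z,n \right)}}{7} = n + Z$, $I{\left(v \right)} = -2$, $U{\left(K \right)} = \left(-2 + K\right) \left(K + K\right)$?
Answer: $-670$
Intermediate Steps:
$U{\left(K \right)} = 2 K \left(-2 + K\right)$ ($U{\left(K \right)} = \left(-2 + K\right) 2 K = 2 K \left(-2 + K\right)$)
$X{\left(Z,n \right)} = - 7 Z - 7 n$ ($X{\left(Z,n \right)} = - 7 \left(n + Z\right) = - 7 \left(Z + n\right) = - 7 Z - 7 n$)
$q = 240$ ($q = 5 \cdot 2 \cdot 6 \left(-2 + 6\right) = 5 \cdot 2 \cdot 6 \cdot 4 = 5 \cdot 48 = 240$)
$q + X{\left(-3,I{\left(1 \right)} \right)} \left(-26\right) = 240 + \left(\left(-7\right) \left(-3\right) - -14\right) \left(-26\right) = 240 + \left(21 + 14\right) \left(-26\right) = 240 + 35 \left(-26\right) = 240 - 910 = -670$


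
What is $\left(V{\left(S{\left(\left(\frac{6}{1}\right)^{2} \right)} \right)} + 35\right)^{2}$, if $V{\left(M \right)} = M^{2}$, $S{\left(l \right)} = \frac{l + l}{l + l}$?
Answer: $1296$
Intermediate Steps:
$S{\left(l \right)} = 1$ ($S{\left(l \right)} = \frac{2 l}{2 l} = 2 l \frac{1}{2 l} = 1$)
$\left(V{\left(S{\left(\left(\frac{6}{1}\right)^{2} \right)} \right)} + 35\right)^{2} = \left(1^{2} + 35\right)^{2} = \left(1 + 35\right)^{2} = 36^{2} = 1296$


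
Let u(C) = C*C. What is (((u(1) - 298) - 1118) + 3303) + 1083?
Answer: 2971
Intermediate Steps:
u(C) = C**2
(((u(1) - 298) - 1118) + 3303) + 1083 = (((1**2 - 298) - 1118) + 3303) + 1083 = (((1 - 298) - 1118) + 3303) + 1083 = ((-297 - 1118) + 3303) + 1083 = (-1415 + 3303) + 1083 = 1888 + 1083 = 2971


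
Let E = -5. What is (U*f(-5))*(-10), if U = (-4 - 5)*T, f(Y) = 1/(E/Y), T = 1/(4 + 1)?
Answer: 18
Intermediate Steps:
T = 1/5 ≈ 0.20000
f(Y) = -Y/5 (f(Y) = 1/(-5/Y) = -Y/5)
U = -9/5 (U = (-4 - 5)*(1/5) = -9*1/5 = -9/5 ≈ -1.8000)
(U*f(-5))*(-10) = -(-9)*(-5)/25*(-10) = -9/5*1*(-10) = -9/5*(-10) = 18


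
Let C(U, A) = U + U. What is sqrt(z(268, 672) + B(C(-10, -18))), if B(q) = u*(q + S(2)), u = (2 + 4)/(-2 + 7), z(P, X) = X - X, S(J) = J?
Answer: 6*I*sqrt(15)/5 ≈ 4.6476*I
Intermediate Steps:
C(U, A) = 2*U
z(P, X) = 0
u = 6/5 ≈ 1.2000
B(q) = 12/5 + 6*q/5 (B(q) = 6*(q + 2)/5 = 6*(2 + q)/5 = 12/5 + 6*q/5)
sqrt(z(268, 672) + B(C(-10, -18))) = sqrt(0 + (12/5 + 6*(2*(-10))/5)) = sqrt(0 + (12/5 + (6/5)*(-20))) = sqrt(0 + (12/5 - 24)) = sqrt(0 - 108/5) = sqrt(-108/5) = 6*I*sqrt(15)/5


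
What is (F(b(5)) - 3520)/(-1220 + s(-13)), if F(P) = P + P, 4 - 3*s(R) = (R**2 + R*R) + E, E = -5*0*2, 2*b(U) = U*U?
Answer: 10485/3994 ≈ 2.6252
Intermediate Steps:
b(U) = U**2/2 (b(U) = (U*U)/2 = U**2/2)
E = 0 (E = 0*2 = 0)
s(R) = 4/3 - 2*R**2/3 (s(R) = 4/3 - ((R**2 + R*R) + 0)/3 = 4/3 - ((R**2 + R**2) + 0)/3 = 4/3 - (2*R**2 + 0)/3 = 4/3 - 2*R**2/3)
F(P) = 2*P
(F(b(5)) - 3520)/(-1220 + s(-13)) = (2*((1/2)*5**2) - 3520)/(-1220 + (4/3 - 2/3*(-13)**2)) = (2*((1/2)*25) - 3520)/(-1220 + (4/3 - 2/3*169)) = (2*(25/2) - 3520)/(-1220 + (4/3 - 338/3)) = (25 - 3520)/(-1220 - 334/3) = -3495/(-3994/3) = -3495*(-3/3994) = 10485/3994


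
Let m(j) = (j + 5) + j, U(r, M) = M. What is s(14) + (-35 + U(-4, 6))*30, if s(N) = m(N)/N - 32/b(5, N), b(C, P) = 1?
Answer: -12595/14 ≈ -899.64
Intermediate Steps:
m(j) = 5 + 2*j (m(j) = (5 + j) + j = 5 + 2*j)
s(N) = -32 + (5 + 2*N)/N (s(N) = (5 + 2*N)/N - 32/1 = (5 + 2*N)/N - 32*1 = (5 + 2*N)/N - 32 = -32 + (5 + 2*N)/N)
s(14) + (-35 + U(-4, 6))*30 = (-30 + 5/14) + (-35 + 6)*30 = (-30 + 5*(1/14)) - 29*30 = (-30 + 5/14) - 870 = -415/14 - 870 = -12595/14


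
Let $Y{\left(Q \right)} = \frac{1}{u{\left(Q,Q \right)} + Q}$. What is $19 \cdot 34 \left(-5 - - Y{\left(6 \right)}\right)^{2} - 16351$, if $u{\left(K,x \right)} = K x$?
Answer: $- \frac{312619}{882} \approx -354.44$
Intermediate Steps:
$Y{\left(Q \right)} = \frac{1}{Q + Q^{2}}$ ($Y{\left(Q \right)} = \frac{1}{Q Q + Q} = \frac{1}{Q^{2} + Q} = \frac{1}{Q + Q^{2}}$)
$19 \cdot 34 \left(-5 - - Y{\left(6 \right)}\right)^{2} - 16351 = 19 \cdot 34 \left(-5 + \left(\frac{1}{6 \left(1 + 6\right)} - 0\right)\right)^{2} - 16351 = 646 \left(-5 + \left(\frac{1}{6 \cdot 7} + 0\right)\right)^{2} - 16351 = 646 \left(-5 + \left(\frac{1}{6} \cdot \frac{1}{7} + 0\right)\right)^{2} - 16351 = 646 \left(-5 + \left(\frac{1}{42} + 0\right)\right)^{2} - 16351 = 646 \left(-5 + \frac{1}{42}\right)^{2} - 16351 = 646 \left(- \frac{209}{42}\right)^{2} - 16351 = 646 \cdot \frac{43681}{1764} - 16351 = \frac{14108963}{882} - 16351 = - \frac{312619}{882}$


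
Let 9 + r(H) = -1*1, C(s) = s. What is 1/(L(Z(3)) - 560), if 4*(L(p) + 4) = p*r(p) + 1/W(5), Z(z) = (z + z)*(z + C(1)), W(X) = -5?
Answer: -20/12481 ≈ -0.0016024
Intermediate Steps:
r(H) = -10 (r(H) = -9 - 1*1 = -9 - 1 = -10)
Z(z) = 2*z*(1 + z) (Z(z) = (z + z)*(z + 1) = (2*z)*(1 + z) = 2*z*(1 + z))
L(p) = -81/20 - 5*p/2 (L(p) = -4 + (p*(-10) + 1/(-5))/4 = -4 + (-10*p - ⅕)/4 = -4 + (-⅕ - 10*p)/4 = -4 + (-1/20 - 5*p/2) = -81/20 - 5*p/2)
1/(L(Z(3)) - 560) = 1/((-81/20 - 5*3*(1 + 3)) - 560) = 1/((-81/20 - 5*3*4) - 560) = 1/((-81/20 - 5/2*24) - 560) = 1/((-81/20 - 60) - 560) = 1/(-1281/20 - 560) = 1/(-12481/20) = -20/12481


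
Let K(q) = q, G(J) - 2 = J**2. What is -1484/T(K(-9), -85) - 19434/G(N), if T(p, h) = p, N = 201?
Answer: 59783146/363627 ≈ 164.41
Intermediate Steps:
G(J) = 2 + J**2
-1484/T(K(-9), -85) - 19434/G(N) = -1484/(-9) - 19434/(2 + 201**2) = -1484*(-1/9) - 19434/(2 + 40401) = 1484/9 - 19434/40403 = 59783146/363627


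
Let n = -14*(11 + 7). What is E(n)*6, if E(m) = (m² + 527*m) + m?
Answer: -417312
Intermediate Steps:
n = -252 (n = -14*18 = -252)
E(m) = m² + 528*m
E(n)*6 = -252*(528 - 252)*6 = -252*276*6 = -69552*6 = -417312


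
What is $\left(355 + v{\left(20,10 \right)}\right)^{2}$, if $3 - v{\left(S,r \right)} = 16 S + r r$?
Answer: $3844$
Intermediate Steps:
$v{\left(S,r \right)} = 3 - r^{2} - 16 S$ ($v{\left(S,r \right)} = 3 - \left(16 S + r r\right) = 3 - \left(16 S + r^{2}\right) = 3 - \left(r^{2} + 16 S\right) = 3 - r^{2} - 16 S$)
$\left(355 + v{\left(20,10 \right)}\right)^{2} = \left(355 - 417\right)^{2} = \left(-62\right)^{2} = 3844$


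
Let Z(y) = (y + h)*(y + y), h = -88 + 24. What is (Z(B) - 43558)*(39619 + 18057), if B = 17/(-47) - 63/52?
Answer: -1866867227528181/746642 ≈ -2.5003e+9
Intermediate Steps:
B = -3845/2444 (B = 17*(-1/47) - 63*1/52 = -17/47 - 63/52 = -3845/2444 ≈ -1.5732)
h = -64
Z(y) = 2*y*(-64 + y) (Z(y) = (y - 64)*(y + y) = (-64 + y)*(2*y) = 2*y*(-64 + y))
(Z(B) - 43558)*(39619 + 18057) = (2*(-3845/2444)*(-64 - 3845/2444) - 43558)*(39619 + 18057) = (2*(-3845/2444)*(-160261/2444) - 43558)*57676 = (616203545/2986568 - 43558)*57676 = -129472725399/2986568*57676 = -1866867227528181/746642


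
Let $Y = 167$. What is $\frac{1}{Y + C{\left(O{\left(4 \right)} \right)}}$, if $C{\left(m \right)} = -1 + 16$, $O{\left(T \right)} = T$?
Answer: $\frac{1}{182} \approx 0.0054945$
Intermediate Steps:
$C{\left(m \right)} = 15$
$\frac{1}{Y + C{\left(O{\left(4 \right)} \right)}} = \frac{1}{167 + 15} = \frac{1}{182}$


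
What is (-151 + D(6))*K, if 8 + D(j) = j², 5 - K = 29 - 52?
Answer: -3444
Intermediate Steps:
K = 28 (K = 5 - (29 - 52) = 5 - 1*(-23) = 5 + 23 = 28)
D(j) = -8 + j²
(-151 + D(6))*K = (-151 + (-8 + 6²))*28 = (-151 + (-8 + 36))*28 = (-151 + 28)*28 = -123*28 = -3444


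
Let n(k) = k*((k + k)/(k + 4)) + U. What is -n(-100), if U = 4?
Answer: 613/3 ≈ 204.33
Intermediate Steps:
n(k) = 4 + 2*k²/(4 + k) (n(k) = k*((k + k)/(k + 4)) + 4 = k*((2*k)/(4 + k)) + 4 = k*(2*k/(4 + k)) + 4 = 2*k²/(4 + k) + 4 = 4 + 2*k²/(4 + k))
-n(-100) = -2*(8 + (-100)² + 2*(-100))/(4 - 100) = -2*(8 + 10000 - 200)/(-96) = -2*(-1)*9808/96 = -1*(-613/3) = 613/3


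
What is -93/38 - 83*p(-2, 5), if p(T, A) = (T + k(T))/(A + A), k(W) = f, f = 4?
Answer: -3619/190 ≈ -19.047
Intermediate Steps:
k(W) = 4
p(T, A) = (4 + T)/(2*A) (p(T, A) = (T + 4)/(A + A) = (4 + T)/((2*A)) = (4 + T)*(1/(2*A)) = (4 + T)/(2*A))
-93/38 - 83*p(-2, 5) = -93/38 - 83*(4 - 2)/(2*5) = -93*1/38 - 83*2/(2*5) = -93/38 - 83*⅕ = -93/38 - 83/5 = -3619/190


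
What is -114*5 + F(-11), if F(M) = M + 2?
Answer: -579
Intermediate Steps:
F(M) = 2 + M
-114*5 + F(-11) = -114*5 + (2 - 11) = -570 - 9 = -579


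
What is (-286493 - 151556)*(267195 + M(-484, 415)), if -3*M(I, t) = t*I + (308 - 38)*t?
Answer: -390036639355/3 ≈ -1.3001e+11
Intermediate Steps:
M(I, t) = -90*t - I*t/3 (M(I, t) = -(t*I + (308 - 38)*t)/3 = -(I*t + 270*t)/3 = -(270*t + I*t)/3 = -90*t - I*t/3)
(-286493 - 151556)*(267195 + M(-484, 415)) = (-286493 - 151556)*(267195 - 1/3*415*(270 - 484)) = -438049*(267195 - 1/3*415*(-214)) = -438049*(267195 + 88810/3) = -438049*890395/3 = -390036639355/3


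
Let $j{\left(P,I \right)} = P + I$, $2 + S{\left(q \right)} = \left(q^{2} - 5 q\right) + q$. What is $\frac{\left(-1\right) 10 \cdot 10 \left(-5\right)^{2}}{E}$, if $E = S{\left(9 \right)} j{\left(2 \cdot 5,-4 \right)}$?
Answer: $- \frac{1250}{129} \approx -9.6899$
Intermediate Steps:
$S{\left(q \right)} = -2 + q^{2} - 4 q$ ($S{\left(q \right)} = -2 + \left(\left(q^{2} - 5 q\right) + q\right) = -2 + \left(q^{2} - 4 q\right) = -2 + q^{2} - 4 q$)
$j{\left(P,I \right)} = I + P$
$E = 258$ ($E = \left(-2 + 9^{2} - 36\right) \left(-4 + 2 \cdot 5\right) = \left(-2 + 81 - 36\right) \left(-4 + 10\right) = 43 \cdot 6 = 258$)
$\frac{\left(-1\right) 10 \cdot 10 \left(-5\right)^{2}}{E} = \frac{\left(-1\right) 10 \cdot 10 \left(-5\right)^{2}}{258} = - 100 \cdot 25 \cdot \frac{1}{258} = \left(-1\right) 2500 \cdot \frac{1}{258} = \left(-2500\right) \frac{1}{258} = - \frac{1250}{129}$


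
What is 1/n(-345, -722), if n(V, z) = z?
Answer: -1/722 ≈ -0.0013850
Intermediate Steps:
1/n(-345, -722) = 1/(-722) = -1/722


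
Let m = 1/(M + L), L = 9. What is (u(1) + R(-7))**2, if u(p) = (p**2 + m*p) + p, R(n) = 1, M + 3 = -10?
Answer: 121/16 ≈ 7.5625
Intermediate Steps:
M = -13 (M = -3 - 10 = -13)
m = -1/4 (m = 1/(-13 + 9) = 1/(-4) = -1/4 ≈ -0.25000)
u(p) = p**2 + 3*p/4 (u(p) = (p**2 - p/4) + p = p**2 + 3*p/4)
(u(1) + R(-7))**2 = ((1/4)*1*(3 + 4*1) + 1)**2 = ((1/4)*1*(3 + 4) + 1)**2 = ((1/4)*1*7 + 1)**2 = (7/4 + 1)**2 = (11/4)**2 = 121/16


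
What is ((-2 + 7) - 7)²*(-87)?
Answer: -348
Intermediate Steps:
((-2 + 7) - 7)²*(-87) = (5 - 7)²*(-87) = (-2)²*(-87) = 4*(-87) = -348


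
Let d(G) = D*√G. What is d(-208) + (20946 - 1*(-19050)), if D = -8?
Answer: 39996 - 32*I*√13 ≈ 39996.0 - 115.38*I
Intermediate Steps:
d(G) = -8*√G
d(-208) + (20946 - 1*(-19050)) = -32*I*√13 + (20946 - 1*(-19050)) = -32*I*√13 + (20946 + 19050) = -32*I*√13 + 39996 = 39996 - 32*I*√13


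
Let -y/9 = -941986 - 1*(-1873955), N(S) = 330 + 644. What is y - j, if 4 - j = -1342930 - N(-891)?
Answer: -9731629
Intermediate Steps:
N(S) = 974
y = -8387721 (y = -9*(-941986 - 1*(-1873955)) = -9*(-941986 + 1873955) = -9*931969 = -8387721)
j = 1343908 (j = 4 - (-1342930 - 1*974) = 4 - (-1342930 - 974) = 4 - 1*(-1343904) = 4 + 1343904 = 1343908)
y - j = -8387721 - 1*1343908 = -8387721 - 1343908 = -9731629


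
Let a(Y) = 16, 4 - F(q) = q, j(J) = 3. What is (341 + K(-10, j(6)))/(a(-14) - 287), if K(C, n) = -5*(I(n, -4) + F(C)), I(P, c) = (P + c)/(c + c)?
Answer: -2163/2168 ≈ -0.99769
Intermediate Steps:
F(q) = 4 - q
I(P, c) = (P + c)/(2*c) (I(P, c) = (P + c)/((2*c)) = (P + c)*(1/(2*c)) = (P + c)/(2*c))
K(C, n) = -45/2 + 5*C + 5*n/8 (K(C, n) = -5*((1/2)*(n - 4)/(-4) + (4 - C)) = -5*((1/2)*(-1/4)*(-4 + n) + (4 - C)) = -5*((1/2 - n/8) + (4 - C)) = -5*(9/2 - C - n/8) = -45/2 + 5*C + 5*n/8)
(341 + K(-10, j(6)))/(a(-14) - 287) = (341 + (-45/2 + 5*(-10) + (5/8)*3))/(16 - 287) = (341 + (-45/2 - 50 + 15/8))/(-271) = (341 - 565/8)*(-1/271) = (2163/8)*(-1/271) = -2163/2168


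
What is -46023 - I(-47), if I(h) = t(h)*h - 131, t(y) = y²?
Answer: 57931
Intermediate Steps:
I(h) = -131 + h³ (I(h) = h²*h - 131 = h³ - 131 = -131 + h³)
-46023 - I(-47) = -46023 - (-131 + (-47)³) = -46023 - (-131 - 103823) = -46023 - 1*(-103954) = -46023 + 103954 = 57931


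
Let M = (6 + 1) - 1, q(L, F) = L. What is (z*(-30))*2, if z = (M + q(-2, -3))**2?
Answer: -960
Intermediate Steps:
M = 6 (M = 7 - 1 = 6)
z = 16 (z = (6 - 2)**2 = 4**2 = 16)
(z*(-30))*2 = (16*(-30))*2 = -480*2 = -960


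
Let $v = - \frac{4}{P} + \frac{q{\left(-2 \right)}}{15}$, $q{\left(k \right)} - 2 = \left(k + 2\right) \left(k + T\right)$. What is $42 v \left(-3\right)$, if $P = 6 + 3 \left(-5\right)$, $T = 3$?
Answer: $- \frac{364}{5} \approx -72.8$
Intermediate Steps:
$P = -9$ ($P = 6 - 15 = -9$)
$q{\left(k \right)} = 2 + \left(2 + k\right) \left(3 + k\right)$ ($q{\left(k \right)} = 2 + \left(k + 2\right) \left(k + 3\right) = 2 + \left(2 + k\right) \left(3 + k\right)$)
$v = \frac{26}{45}$ ($v = - \frac{4}{-9} + \frac{8 + \left(-2\right)^{2} + 5 \left(-2\right)}{15} = \left(-4\right) \left(- \frac{1}{9}\right) + \left(8 + 4 - 10\right) \frac{1}{15} = \frac{4}{9} + 2 \cdot \frac{1}{15} = \frac{4}{9} + \frac{2}{15} = \frac{26}{45} \approx 0.57778$)
$42 v \left(-3\right) = 42 \cdot \frac{26}{45} \left(-3\right) = \frac{364}{15} \left(-3\right) = - \frac{364}{5}$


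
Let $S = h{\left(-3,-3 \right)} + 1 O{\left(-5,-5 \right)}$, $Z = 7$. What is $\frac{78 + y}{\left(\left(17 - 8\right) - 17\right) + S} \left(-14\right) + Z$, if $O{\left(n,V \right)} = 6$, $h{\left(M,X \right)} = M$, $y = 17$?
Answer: $273$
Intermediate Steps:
$S = 3$ ($S = -3 + 1 \cdot 6 = -3 + 6 = 3$)
$\frac{78 + y}{\left(\left(17 - 8\right) - 17\right) + S} \left(-14\right) + Z = \frac{78 + 17}{\left(\left(17 - 8\right) - 17\right) + 3} \left(-14\right) + 7 = \frac{95}{\left(9 - 17\right) + 3} \left(-14\right) + 7 = \frac{95}{-8 + 3} \left(-14\right) + 7 = \frac{95}{-5} \left(-14\right) + 7 = 95 \left(- \frac{1}{5}\right) \left(-14\right) + 7 = \left(-19\right) \left(-14\right) + 7 = 266 + 7 = 273$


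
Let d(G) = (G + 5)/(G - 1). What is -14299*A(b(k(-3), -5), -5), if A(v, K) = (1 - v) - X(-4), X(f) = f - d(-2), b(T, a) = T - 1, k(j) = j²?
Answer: 57196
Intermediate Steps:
d(G) = (5 + G)/(-1 + G)
b(T, a) = -1 + T
X(f) = 1 + f (X(f) = f - (5 - 2)/(-1 - 2) = f - 3/(-3) = f - (-1)*3/3 = f - 1*(-1) = f + 1 = 1 + f)
A(v, K) = 4 - v (A(v, K) = (1 - v) - (1 - 4) = (1 - v) - 1*(-3) = (1 - v) + 3 = 4 - v)
-14299*A(b(k(-3), -5), -5) = -14299*(4 - (-1 + (-3)²)) = -14299*(4 - (-1 + 9)) = -14299*(4 - 1*8) = -14299*(4 - 8) = -14299*(-4) = 57196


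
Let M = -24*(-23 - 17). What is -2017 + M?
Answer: -1057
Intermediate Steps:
M = 960 (M = -24*(-40) = 960)
-2017 + M = -2017 + 960 = -1057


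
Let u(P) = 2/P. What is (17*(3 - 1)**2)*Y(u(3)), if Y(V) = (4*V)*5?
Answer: 2720/3 ≈ 906.67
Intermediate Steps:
Y(V) = 20*V
(17*(3 - 1)**2)*Y(u(3)) = (17*(3 - 1)**2)*(20*(2/3)) = (17*2**2)*(20*(2*(1/3))) = (17*4)*(20*(2/3)) = 68*(40/3) = 2720/3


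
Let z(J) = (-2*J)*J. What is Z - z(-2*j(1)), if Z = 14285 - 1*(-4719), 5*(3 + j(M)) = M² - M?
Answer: 19076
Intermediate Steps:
j(M) = -3 - M/5 + M²/5 (j(M) = -3 + (M² - M)/5 = -3 + (-M/5 + M²/5) = -3 - M/5 + M²/5)
z(J) = -2*J²
Z = 19004 (Z = 14285 + 4719 = 19004)
Z - z(-2*j(1)) = 19004 - (-2)*(-2*(-3 - ⅕*1 + (⅕)*1²))² = 19004 - (-2)*(-2*(-3 - ⅕ + (⅕)*1))² = 19004 - (-2)*(-2*(-3 - ⅕ + ⅕))² = 19004 - (-2)*(-2*(-3))² = 19004 - (-2)*6² = 19004 - (-2)*36 = 19004 - 1*(-72) = 19004 + 72 = 19076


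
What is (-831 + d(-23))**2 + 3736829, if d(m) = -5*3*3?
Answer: 4504205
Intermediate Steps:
d(m) = -45 (d(m) = -15*3 = -45)
(-831 + d(-23))**2 + 3736829 = (-831 - 45)**2 + 3736829 = (-876)**2 + 3736829 = 767376 + 3736829 = 4504205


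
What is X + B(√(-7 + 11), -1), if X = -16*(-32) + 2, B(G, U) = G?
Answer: 516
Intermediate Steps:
X = 514 (X = 512 + 2 = 514)
X + B(√(-7 + 11), -1) = 514 + √(-7 + 11) = 514 + √4 = 514 + 2 = 516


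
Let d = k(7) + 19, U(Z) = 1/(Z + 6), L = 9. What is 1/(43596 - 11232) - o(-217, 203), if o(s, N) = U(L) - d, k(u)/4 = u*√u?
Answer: 3063797/161820 + 28*√7 ≈ 93.014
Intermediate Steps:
U(Z) = 1/(6 + Z)
k(u) = 4*u^(3/2) (k(u) = 4*(u*√u) = 4*u^(3/2))
d = 19 + 28*√7 (d = 4*7^(3/2) + 19 = 4*(7*√7) + 19 = 28*√7 + 19 = 19 + 28*√7 ≈ 93.081)
o(s, N) = -284/15 - 28*√7 (o(s, N) = 1/(6 + 9) - (19 + 28*√7) = 1/15 + (-19 - 28*√7) = -284/15 - 28*√7)
1/(43596 - 11232) - o(-217, 203) = 1/(43596 - 11232) - (-284/15 - 28*√7) = 1/32364 + (284/15 + 28*√7) = 3063797/161820 + 28*√7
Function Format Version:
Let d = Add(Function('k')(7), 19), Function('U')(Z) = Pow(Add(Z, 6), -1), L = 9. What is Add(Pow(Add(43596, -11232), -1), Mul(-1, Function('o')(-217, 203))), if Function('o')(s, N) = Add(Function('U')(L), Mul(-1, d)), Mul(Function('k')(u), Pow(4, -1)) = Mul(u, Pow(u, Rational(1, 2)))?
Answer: Add(Rational(3063797, 161820), Mul(28, Pow(7, Rational(1, 2)))) ≈ 93.014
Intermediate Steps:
Function('U')(Z) = Pow(Add(6, Z), -1)
Function('k')(u) = Mul(4, Pow(u, Rational(3, 2))) (Function('k')(u) = Mul(4, Mul(u, Pow(u, Rational(1, 2)))) = Mul(4, Pow(u, Rational(3, 2))))
d = Add(19, Mul(28, Pow(7, Rational(1, 2)))) (d = Add(Mul(4, Pow(7, Rational(3, 2))), 19) = Add(Mul(4, Mul(7, Pow(7, Rational(1, 2)))), 19) = Add(Mul(28, Pow(7, Rational(1, 2))), 19) = Add(19, Mul(28, Pow(7, Rational(1, 2)))) ≈ 93.081)
Function('o')(s, N) = Add(Rational(-284, 15), Mul(-28, Pow(7, Rational(1, 2)))) (Function('o')(s, N) = Add(Pow(Add(6, 9), -1), Mul(-1, Add(19, Mul(28, Pow(7, Rational(1, 2)))))) = Add(Pow(15, -1), Add(-19, Mul(-28, Pow(7, Rational(1, 2))))) = Add(Rational(1, 15), Add(-19, Mul(-28, Pow(7, Rational(1, 2))))) = Add(Rational(-284, 15), Mul(-28, Pow(7, Rational(1, 2)))))
Add(Pow(Add(43596, -11232), -1), Mul(-1, Function('o')(-217, 203))) = Add(Pow(Add(43596, -11232), -1), Mul(-1, Add(Rational(-284, 15), Mul(-28, Pow(7, Rational(1, 2)))))) = Add(Pow(32364, -1), Add(Rational(284, 15), Mul(28, Pow(7, Rational(1, 2))))) = Add(Rational(1, 32364), Add(Rational(284, 15), Mul(28, Pow(7, Rational(1, 2))))) = Add(Rational(3063797, 161820), Mul(28, Pow(7, Rational(1, 2))))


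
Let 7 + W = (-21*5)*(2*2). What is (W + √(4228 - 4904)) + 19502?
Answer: 19075 + 26*I ≈ 19075.0 + 26.0*I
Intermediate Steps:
W = -427 (W = -7 + (-21*5)*(2*2) = -7 - 105*4 = -7 - 420 = -427)
(W + √(4228 - 4904)) + 19502 = (-427 + √(4228 - 4904)) + 19502 = (-427 + √(-676)) + 19502 = (-427 + 26*I) + 19502 = 19075 + 26*I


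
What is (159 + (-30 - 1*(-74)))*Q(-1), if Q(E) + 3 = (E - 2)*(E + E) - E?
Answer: 812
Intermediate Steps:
Q(E) = -3 - E + 2*E*(-2 + E) (Q(E) = -3 + ((E - 2)*(E + E) - E) = -3 + ((-2 + E)*(2*E) - E) = -3 + (2*E*(-2 + E) - E) = -3 + (-E + 2*E*(-2 + E)) = -3 - E + 2*E*(-2 + E))
(159 + (-30 - 1*(-74)))*Q(-1) = (159 + (-30 - 1*(-74)))*(-3 - 5*(-1) + 2*(-1)²) = (159 + (-30 + 74))*(-3 + 5 + 2*1) = (159 + 44)*(-3 + 5 + 2) = 203*4 = 812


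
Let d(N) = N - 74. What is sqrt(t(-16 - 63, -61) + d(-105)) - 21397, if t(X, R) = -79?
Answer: -21397 + I*sqrt(258) ≈ -21397.0 + 16.062*I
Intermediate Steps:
d(N) = -74 + N
sqrt(t(-16 - 63, -61) + d(-105)) - 21397 = sqrt(-79 + (-74 - 105)) - 21397 = sqrt(-79 - 179) - 21397 = sqrt(-258) - 21397 = I*sqrt(258) - 21397 = -21397 + I*sqrt(258)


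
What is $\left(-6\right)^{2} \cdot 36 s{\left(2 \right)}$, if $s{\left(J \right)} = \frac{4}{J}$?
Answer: $2592$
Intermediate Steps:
$\left(-6\right)^{2} \cdot 36 s{\left(2 \right)} = \left(-6\right)^{2} \cdot 36 \cdot \frac{4}{2} = 36 \cdot 36 \cdot 4 \cdot \frac{1}{2} = 1296 \cdot 2 = 2592$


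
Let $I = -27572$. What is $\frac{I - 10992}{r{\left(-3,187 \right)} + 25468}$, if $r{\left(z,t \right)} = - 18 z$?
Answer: $- \frac{19282}{12761} \approx -1.511$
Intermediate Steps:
$\frac{I - 10992}{r{\left(-3,187 \right)} + 25468} = \frac{-27572 - 10992}{\left(-18\right) \left(-3\right) + 25468} = - \frac{38564}{54 + 25468} = - \frac{38564}{25522} = \left(-38564\right) \frac{1}{25522} = - \frac{19282}{12761}$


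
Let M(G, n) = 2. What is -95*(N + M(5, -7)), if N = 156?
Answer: -15010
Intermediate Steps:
-95*(N + M(5, -7)) = -95*(156 + 2) = -95*158 = -15010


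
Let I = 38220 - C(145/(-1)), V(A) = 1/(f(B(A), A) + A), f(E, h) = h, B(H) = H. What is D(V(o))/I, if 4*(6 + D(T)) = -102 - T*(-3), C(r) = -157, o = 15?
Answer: -1259/1535080 ≈ -0.00082015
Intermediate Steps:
V(A) = 1/(2*A) (V(A) = 1/(A + A) = 1/(2*A))
I = 38377 (I = 38220 - 1*(-157) = 38220 + 157 = 38377)
D(T) = -63/2 + 3*T/4 (D(T) = -6 + (-102 - T*(-3))/4 = -6 + (-102 - (-3)*T)/4 = -6 + (-102 + 3*T)/4 = -6 + (-51/2 + 3*T/4) = -63/2 + 3*T/4)
D(V(o))/I = (-63/2 + 3*((½)/15)/4)/38377 = (-63/2 + 3*((½)*(1/15))/4)*(1/38377) = (-63/2 + (¾)*(1/30))*(1/38377) = (-63/2 + 1/40)*(1/38377) = -1259/40*1/38377 = -1259/1535080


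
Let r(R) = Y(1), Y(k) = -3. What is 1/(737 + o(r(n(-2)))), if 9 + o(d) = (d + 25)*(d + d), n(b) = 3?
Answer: 1/596 ≈ 0.0016779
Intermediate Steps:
r(R) = -3
o(d) = -9 + 2*d*(25 + d) (o(d) = -9 + (d + 25)*(d + d) = -9 + (25 + d)*(2*d) = -9 + 2*d*(25 + d))
1/(737 + o(r(n(-2)))) = 1/(737 + (-9 + 2*(-3)² + 50*(-3))) = 1/(737 + (-9 + 2*9 - 150)) = 1/(737 + (-9 + 18 - 150)) = 1/(737 - 141) = 1/596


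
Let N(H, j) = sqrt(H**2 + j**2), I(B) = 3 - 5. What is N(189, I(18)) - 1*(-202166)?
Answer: 202166 + 5*sqrt(1429) ≈ 2.0236e+5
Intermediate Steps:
I(B) = -2
N(189, I(18)) - 1*(-202166) = sqrt(189**2 + (-2)**2) - 1*(-202166) = sqrt(35721 + 4) + 202166 = sqrt(35725) + 202166 = 5*sqrt(1429) + 202166 = 202166 + 5*sqrt(1429)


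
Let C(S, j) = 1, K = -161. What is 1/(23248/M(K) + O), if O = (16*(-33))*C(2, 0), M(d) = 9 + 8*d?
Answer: -1279/698560 ≈ -0.0018309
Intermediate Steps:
O = -528 (O = (16*(-33))*1 = -528*1 = -528)
1/(23248/M(K) + O) = 1/(23248/(9 + 8*(-161)) - 528) = 1/(23248/(9 - 1288) - 528) = 1/(23248/(-1279) - 528) = 1/(23248*(-1/1279) - 528) = 1/(-23248/1279 - 528) = 1/(-698560/1279) = -1279/698560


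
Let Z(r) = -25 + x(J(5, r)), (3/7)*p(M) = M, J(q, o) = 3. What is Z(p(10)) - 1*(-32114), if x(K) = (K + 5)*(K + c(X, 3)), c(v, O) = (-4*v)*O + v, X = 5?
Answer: 31673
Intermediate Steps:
p(M) = 7*M/3
c(v, O) = v - 4*O*v (c(v, O) = -4*O*v + v = v - 4*O*v)
x(K) = (-55 + K)*(5 + K) (x(K) = (K + 5)*(K + 5*(1 - 4*3)) = (5 + K)*(K + 5*(1 - 12)) = (5 + K)*(K + 5*(-11)) = (5 + K)*(K - 55) = (5 + K)*(-55 + K) = (-55 + K)*(5 + K))
Z(r) = -441 (Z(r) = -25 + (-275 + 3² - 50*3) = -25 + (-275 + 9 - 150) = -25 - 416 = -441)
Z(p(10)) - 1*(-32114) = -441 - 1*(-32114) = -441 + 32114 = 31673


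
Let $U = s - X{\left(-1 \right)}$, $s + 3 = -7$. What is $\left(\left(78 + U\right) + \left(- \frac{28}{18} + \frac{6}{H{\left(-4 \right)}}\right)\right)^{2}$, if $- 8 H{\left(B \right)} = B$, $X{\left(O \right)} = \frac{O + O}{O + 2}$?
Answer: $\frac{524176}{81} \approx 6471.3$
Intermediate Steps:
$s = -10$ ($s = -3 - 7 = -10$)
$X{\left(O \right)} = \frac{2 O}{2 + O}$
$H{\left(B \right)} = - \frac{B}{8}$
$U = -8$ ($U = -10 - 2 \left(-1\right) \frac{1}{2 - 1} = -10 - 2 \left(-1\right) 1^{-1} = -10 - 2 \left(-1\right) 1 = -10 - -2 = -10 + 2 = -8$)
$\left(\left(78 + U\right) + \left(- \frac{28}{18} + \frac{6}{H{\left(-4 \right)}}\right)\right)^{2} = \left(\left(78 - 8\right) + \left(- \frac{28}{18} + \frac{6}{\left(- \frac{1}{8}\right) \left(-4\right)}\right)\right)^{2} = \left(70 + \left(\left(-28\right) \frac{1}{18} + 6 \frac{1}{\frac{1}{2}}\right)\right)^{2} = \left(70 + \left(- \frac{14}{9} + 6 \cdot 2\right)\right)^{2} = \left(70 + \left(- \frac{14}{9} + 12\right)\right)^{2} = \left(70 + \frac{94}{9}\right)^{2} = \left(\frac{724}{9}\right)^{2} = \frac{524176}{81}$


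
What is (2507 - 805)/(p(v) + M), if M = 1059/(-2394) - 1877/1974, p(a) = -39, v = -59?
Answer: -5319601/126249 ≈ -42.136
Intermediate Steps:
M = -8709/6251 (M = 1059*(-1/2394) - 1877*1/1974 = -353/798 - 1877/1974 = -8709/6251 ≈ -1.3932)
(2507 - 805)/(p(v) + M) = (2507 - 805)/(-39 - 8709/6251) = 1702/(-252498/6251) = 1702*(-6251/252498) = -5319601/126249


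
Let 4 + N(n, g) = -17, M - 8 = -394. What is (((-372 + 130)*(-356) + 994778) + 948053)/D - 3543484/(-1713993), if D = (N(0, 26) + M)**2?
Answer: 369512476385/25811020587 ≈ 14.316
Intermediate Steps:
M = -386 (M = 8 - 394 = -386)
N(n, g) = -21 (N(n, g) = -4 - 17 = -21)
D = 165649 (D = (-21 - 386)**2 = (-407)**2 = 165649)
(((-372 + 130)*(-356) + 994778) + 948053)/D - 3543484/(-1713993) = (((-372 + 130)*(-356) + 994778) + 948053)/165649 - 3543484/(-1713993) = ((-242*(-356) + 994778) + 948053)*(1/165649) - 3543484*(-1/1713993) = ((86152 + 994778) + 948053)*(1/165649) + 3543484/1713993 = (1080930 + 948053)*(1/165649) + 3543484/1713993 = 2028983*(1/165649) + 3543484/1713993 = 184453/15059 + 3543484/1713993 = 369512476385/25811020587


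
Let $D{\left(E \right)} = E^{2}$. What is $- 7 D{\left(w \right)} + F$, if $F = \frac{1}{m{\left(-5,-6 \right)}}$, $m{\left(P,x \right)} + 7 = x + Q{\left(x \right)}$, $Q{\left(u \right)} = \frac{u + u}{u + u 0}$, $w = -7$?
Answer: $- \frac{3774}{11} \approx -343.09$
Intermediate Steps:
$Q{\left(u \right)} = 2$ ($Q{\left(u \right)} = \frac{2 u}{u + 0} = \frac{2 u}{u} = 2$)
$m{\left(P,x \right)} = -5 + x$ ($m{\left(P,x \right)} = -7 + \left(x + 2\right) = -7 + \left(2 + x\right) = -5 + x$)
$F = - \frac{1}{11}$ ($F = \frac{1}{-5 - 6} = \frac{1}{-11} = - \frac{1}{11} \approx -0.090909$)
$- 7 D{\left(w \right)} + F = - 7 \left(-7\right)^{2} - \frac{1}{11} = \left(-7\right) 49 - \frac{1}{11} = -343 - \frac{1}{11} = - \frac{3774}{11}$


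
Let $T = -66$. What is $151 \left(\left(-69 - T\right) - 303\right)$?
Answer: $-46206$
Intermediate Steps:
$151 \left(\left(-69 - T\right) - 303\right) = 151 \left(\left(-69 - -66\right) - 303\right) = 151 \left(\left(-69 + 66\right) - 303\right) = 151 \left(-3 - 303\right) = 151 \left(-306\right) = -46206$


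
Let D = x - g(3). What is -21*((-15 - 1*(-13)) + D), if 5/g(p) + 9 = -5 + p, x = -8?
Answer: 2205/11 ≈ 200.45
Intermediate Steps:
g(p) = 5/(-14 + p) (g(p) = 5/(-9 + (-5 + p)) = 5/(-14 + p))
D = -83/11 (D = -8 - 5/(-14 + 3) = -8 - 5/(-11) = -8 - 5*(-1)/11 = -8 - 1*(-5/11) = -8 + 5/11 = -83/11 ≈ -7.5455)
-21*((-15 - 1*(-13)) + D) = -21*((-15 - 1*(-13)) - 83/11) = -21*((-15 + 13) - 83/11) = -21*(-2 - 83/11) = -21*(-105/11) = 2205/11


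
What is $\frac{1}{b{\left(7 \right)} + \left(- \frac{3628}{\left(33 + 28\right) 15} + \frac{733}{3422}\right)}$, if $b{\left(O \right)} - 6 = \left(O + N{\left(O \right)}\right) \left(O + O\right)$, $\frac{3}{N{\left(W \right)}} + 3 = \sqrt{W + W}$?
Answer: $\frac{1229900584122750}{144605254745440729} - \frac{82353390645960 \sqrt{14}}{144605254745440729} \approx 0.0063743$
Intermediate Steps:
$N{\left(W \right)} = \frac{3}{-3 + \sqrt{2} \sqrt{W}}$ ($N{\left(W \right)} = \frac{3}{-3 + \sqrt{W + W}} = \frac{3}{-3 + \sqrt{2 W}} = \frac{3}{-3 + \sqrt{2} \sqrt{W}}$)
$b{\left(O \right)} = 6 + 2 O \left(O + \frac{3}{-3 + \sqrt{2} \sqrt{O}}\right)$ ($b{\left(O \right)} = 6 + \left(O + \frac{3}{-3 + \sqrt{2} \sqrt{O}}\right) \left(O + O\right) = 6 + \left(O + \frac{3}{-3 + \sqrt{2} \sqrt{O}}\right) 2 O = 6 + 2 O \left(O + \frac{3}{-3 + \sqrt{2} \sqrt{O}}\right)$)
$\frac{1}{b{\left(7 \right)} + \left(- \frac{3628}{\left(33 + 28\right) 15} + \frac{733}{3422}\right)} = \frac{1}{\frac{2 \left(3 \cdot 7 + \left(-3 + \sqrt{2} \sqrt{7}\right) \left(3 + 7^{2}\right)\right)}{-3 + \sqrt{2} \sqrt{7}} + \left(- \frac{3628}{\left(33 + 28\right) 15} + \frac{733}{3422}\right)} = \frac{1}{\frac{2 \left(21 + \left(-3 + \sqrt{14}\right) \left(3 + 49\right)\right)}{-3 + \sqrt{14}} + \left(- \frac{3628}{61 \cdot 15} + 733 \cdot \frac{1}{3422}\right)} = \frac{1}{\frac{2 \left(21 + \left(-3 + \sqrt{14}\right) 52\right)}{-3 + \sqrt{14}} + \left(- \frac{3628}{915} + \frac{733}{3422}\right)} = \frac{1}{\frac{2 \left(21 - \left(156 - 52 \sqrt{14}\right)\right)}{-3 + \sqrt{14}} + \left(\left(-3628\right) \frac{1}{915} + \frac{733}{3422}\right)} = \frac{1}{\frac{2 \left(-135 + 52 \sqrt{14}\right)}{-3 + \sqrt{14}} + \left(- \frac{3628}{915} + \frac{733}{3422}\right)} = \frac{1}{\frac{2 \left(-135 + 52 \sqrt{14}\right)}{-3 + \sqrt{14}} - \frac{11744321}{3131130}} = \frac{1}{- \frac{11744321}{3131130} + \frac{2 \left(-135 + 52 \sqrt{14}\right)}{-3 + \sqrt{14}}}$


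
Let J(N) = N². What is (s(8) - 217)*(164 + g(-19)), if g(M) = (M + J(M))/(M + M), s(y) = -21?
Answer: -36890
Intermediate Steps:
g(M) = (M + M²)/(2*M) (g(M) = (M + M²)/(M + M) = (M + M²)/((2*M)) = (M + M²)*(1/(2*M)) = (M + M²)/(2*M))
(s(8) - 217)*(164 + g(-19)) = (-21 - 217)*(164 + (½ + (½)*(-19))) = -238*(164 + (½ - 19/2)) = -238*(164 - 9) = -238*155 = -36890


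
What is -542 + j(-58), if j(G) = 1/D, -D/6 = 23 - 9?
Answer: -45529/84 ≈ -542.01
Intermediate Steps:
D = -84 (D = -6*(23 - 9) = -6*14 = -84)
j(G) = -1/84 (j(G) = 1/(-84) = -1/84)
-542 + j(-58) = -542 - 1/84 = -45529/84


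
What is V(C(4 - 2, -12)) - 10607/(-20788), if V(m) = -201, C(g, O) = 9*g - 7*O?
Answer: -4167781/20788 ≈ -200.49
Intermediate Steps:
C(g, O) = -7*O + 9*g
V(C(4 - 2, -12)) - 10607/(-20788) = -201 - 10607/(-20788) = -201 - 10607*(-1)/20788 = -201 - 1*(-10607/20788) = -201 + 10607/20788 = -4167781/20788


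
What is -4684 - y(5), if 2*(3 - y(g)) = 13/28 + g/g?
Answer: -262431/56 ≈ -4686.3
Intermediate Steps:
y(g) = 127/56 (y(g) = 3 - (13/28 + g/g)/2 = 3 - (13*(1/28) + 1)/2 = 3 - (13/28 + 1)/2 = 3 - ½*41/28 = 3 - 41/56 = 127/56)
-4684 - y(5) = -4684 - 1*127/56 = -4684 - 127/56 = -262431/56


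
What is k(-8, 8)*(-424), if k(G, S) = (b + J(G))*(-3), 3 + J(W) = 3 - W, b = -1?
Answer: 8904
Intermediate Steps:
J(W) = -W (J(W) = -3 + (3 - W) = -W)
k(G, S) = 3 + 3*G (k(G, S) = (-1 - G)*(-3) = 3 + 3*G)
k(-8, 8)*(-424) = (3 + 3*(-8))*(-424) = (3 - 24)*(-424) = -21*(-424) = 8904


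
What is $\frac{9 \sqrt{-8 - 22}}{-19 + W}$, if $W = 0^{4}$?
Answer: $- \frac{9 i \sqrt{30}}{19} \approx - 2.5945 i$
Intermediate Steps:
$W = 0$
$\frac{9 \sqrt{-8 - 22}}{-19 + W} = \frac{9 \sqrt{-8 - 22}}{-19 + 0} = \frac{9 \sqrt{-30}}{-19} = 9 i \sqrt{30} \left(- \frac{1}{19}\right) = - \frac{9 i \sqrt{30}}{19}$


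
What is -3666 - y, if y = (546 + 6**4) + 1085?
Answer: -6593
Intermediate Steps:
y = 2927 (y = (546 + 1296) + 1085 = 1842 + 1085 = 2927)
-3666 - y = -3666 - 1*2927 = -3666 - 2927 = -6593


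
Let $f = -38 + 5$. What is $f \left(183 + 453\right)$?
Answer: $-20988$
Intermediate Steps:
$f = -33$
$f \left(183 + 453\right) = - 33 \left(183 + 453\right) = \left(-33\right) 636 = -20988$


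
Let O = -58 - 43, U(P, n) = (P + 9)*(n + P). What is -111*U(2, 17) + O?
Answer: -23300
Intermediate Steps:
U(P, n) = (9 + P)*(P + n)
O = -101
-111*U(2, 17) + O = -111*(2² + 9*2 + 9*17 + 2*17) - 101 = -111*(4 + 18 + 153 + 34) - 101 = -111*209 - 101 = -23199 - 101 = -23300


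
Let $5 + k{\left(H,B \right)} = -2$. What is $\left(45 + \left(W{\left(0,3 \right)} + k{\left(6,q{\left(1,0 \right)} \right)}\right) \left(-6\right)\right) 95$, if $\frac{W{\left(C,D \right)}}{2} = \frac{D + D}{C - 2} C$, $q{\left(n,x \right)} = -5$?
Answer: $8265$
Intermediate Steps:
$W{\left(C,D \right)} = \frac{4 C D}{-2 + C}$ ($W{\left(C,D \right)} = 2 \frac{D + D}{C - 2} C = 2 \frac{2 D}{-2 + C} C = 2 \frac{2 C D}{-2 + C} = \frac{4 C D}{-2 + C}$)
$k{\left(H,B \right)} = -7$ ($k{\left(H,B \right)} = -5 - 2 = -7$)
$\left(45 + \left(W{\left(0,3 \right)} + k{\left(6,q{\left(1,0 \right)} \right)}\right) \left(-6\right)\right) 95 = \left(45 + \left(4 \cdot 0 \cdot 3 \frac{1}{-2 + 0} - 7\right) \left(-6\right)\right) 95 = \left(45 + \left(4 \cdot 0 \cdot 3 \frac{1}{-2} - 7\right) \left(-6\right)\right) 95 = \left(45 + \left(4 \cdot 0 \cdot 3 \left(- \frac{1}{2}\right) - 7\right) \left(-6\right)\right) 95 = \left(45 + \left(0 - 7\right) \left(-6\right)\right) 95 = \left(45 - -42\right) 95 = \left(45 + 42\right) 95 = 87 \cdot 95 = 8265$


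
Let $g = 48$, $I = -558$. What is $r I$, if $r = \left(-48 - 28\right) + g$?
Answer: $15624$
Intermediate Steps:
$r = -28$ ($r = \left(-48 - 28\right) + 48 = -76 + 48 = -28$)
$r I = \left(-28\right) \left(-558\right) = 15624$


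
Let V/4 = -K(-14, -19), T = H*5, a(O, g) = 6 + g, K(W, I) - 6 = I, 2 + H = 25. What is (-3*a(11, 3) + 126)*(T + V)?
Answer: 16533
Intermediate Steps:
H = 23 (H = -2 + 25 = 23)
K(W, I) = 6 + I
T = 115 (T = 23*5 = 115)
V = 52 (V = 4*(-(6 - 19)) = 4*(-1*(-13)) = 4*13 = 52)
(-3*a(11, 3) + 126)*(T + V) = (-3*(6 + 3) + 126)*(115 + 52) = (-3*9 + 126)*167 = (-27 + 126)*167 = 99*167 = 16533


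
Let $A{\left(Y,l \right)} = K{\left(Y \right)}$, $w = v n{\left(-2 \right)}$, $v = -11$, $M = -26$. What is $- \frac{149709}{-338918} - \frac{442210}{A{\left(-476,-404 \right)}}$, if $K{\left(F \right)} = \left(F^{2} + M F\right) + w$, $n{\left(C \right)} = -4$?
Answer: $- \frac{14261634577}{10125005791} \approx -1.4086$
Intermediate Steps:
$w = 44$ ($w = \left(-11\right) \left(-4\right) = 44$)
$K{\left(F \right)} = 44 + F^{2} - 26 F$ ($K{\left(F \right)} = \left(F^{2} - 26 F\right) + 44 = 44 + F^{2} - 26 F$)
$A{\left(Y,l \right)} = 44 + Y^{2} - 26 Y$
$- \frac{149709}{-338918} - \frac{442210}{A{\left(-476,-404 \right)}} = - \frac{149709}{-338918} - \frac{442210}{44 + \left(-476\right)^{2} - -12376} = \left(-149709\right) \left(- \frac{1}{338918}\right) - \frac{442210}{44 + 226576 + 12376} = \frac{149709}{338918} - \frac{442210}{238996} = \frac{149709}{338918} - \frac{221105}{119498} = - \frac{14261634577}{10125005791}$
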